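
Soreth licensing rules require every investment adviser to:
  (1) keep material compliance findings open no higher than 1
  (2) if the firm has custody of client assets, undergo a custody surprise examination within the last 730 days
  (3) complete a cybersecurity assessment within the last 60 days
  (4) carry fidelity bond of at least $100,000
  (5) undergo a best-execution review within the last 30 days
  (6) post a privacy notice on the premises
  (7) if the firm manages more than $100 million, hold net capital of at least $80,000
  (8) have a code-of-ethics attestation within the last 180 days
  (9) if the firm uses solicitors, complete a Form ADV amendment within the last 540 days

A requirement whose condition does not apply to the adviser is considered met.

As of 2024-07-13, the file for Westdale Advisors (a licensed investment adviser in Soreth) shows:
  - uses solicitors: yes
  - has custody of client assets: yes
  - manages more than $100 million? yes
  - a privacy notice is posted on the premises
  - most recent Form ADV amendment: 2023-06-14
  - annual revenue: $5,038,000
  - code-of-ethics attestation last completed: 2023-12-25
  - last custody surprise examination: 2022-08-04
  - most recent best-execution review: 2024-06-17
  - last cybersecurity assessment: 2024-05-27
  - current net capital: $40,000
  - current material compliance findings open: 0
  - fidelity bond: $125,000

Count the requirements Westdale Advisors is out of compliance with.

1. material compliance findings open 0 ≤ 1 → met
2. condition 'has custody of client assets' holds; custody surprise examination 709 days ago vs limit 730 → met
3. cybersecurity assessment 47 days ago vs limit 60 → met
4. fidelity bond $125,000 ≥ $100,000 → met
5. best-execution review 26 days ago vs limit 30 → met
6. privacy notice present → met
7. condition 'manages more than $100 million' holds; net capital $40,000 < $80,000 → not met
8. code-of-ethics attestation 201 days ago vs limit 180 → not met
9. condition 'uses solicitors' holds; Form ADV amendment 395 days ago vs limit 540 → met
Not met: 2 of 9

2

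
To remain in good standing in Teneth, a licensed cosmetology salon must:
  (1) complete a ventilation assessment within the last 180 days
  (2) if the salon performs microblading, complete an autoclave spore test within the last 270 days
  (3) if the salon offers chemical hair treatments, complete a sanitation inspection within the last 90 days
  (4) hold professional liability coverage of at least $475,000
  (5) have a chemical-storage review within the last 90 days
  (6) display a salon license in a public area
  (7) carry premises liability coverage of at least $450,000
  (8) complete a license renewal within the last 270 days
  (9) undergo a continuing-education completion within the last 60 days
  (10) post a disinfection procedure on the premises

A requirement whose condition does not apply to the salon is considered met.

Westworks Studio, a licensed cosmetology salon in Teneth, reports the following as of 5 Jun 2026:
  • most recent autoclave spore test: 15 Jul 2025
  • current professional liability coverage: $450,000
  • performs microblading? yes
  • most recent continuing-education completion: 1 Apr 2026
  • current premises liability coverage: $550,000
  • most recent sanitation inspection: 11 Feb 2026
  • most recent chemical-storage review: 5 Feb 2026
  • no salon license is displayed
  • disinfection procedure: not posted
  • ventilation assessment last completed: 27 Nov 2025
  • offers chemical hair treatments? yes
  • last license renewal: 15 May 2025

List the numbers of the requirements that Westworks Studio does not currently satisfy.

1. ventilation assessment 190 days ago vs limit 180 → not met
2. condition 'performs microblading' holds; autoclave spore test 325 days ago vs limit 270 → not met
3. condition 'offers chemical hair treatments' holds; sanitation inspection 114 days ago vs limit 90 → not met
4. professional liability coverage $450,000 < $475,000 → not met
5. chemical-storage review 120 days ago vs limit 90 → not met
6. salon license absent → not met
7. premises liability coverage $550,000 ≥ $450,000 → met
8. license renewal 386 days ago vs limit 270 → not met
9. continuing-education completion 65 days ago vs limit 60 → not met
10. disinfection procedure absent → not met
Not met: 1, 2, 3, 4, 5, 6, 8, 9, 10

1, 2, 3, 4, 5, 6, 8, 9, 10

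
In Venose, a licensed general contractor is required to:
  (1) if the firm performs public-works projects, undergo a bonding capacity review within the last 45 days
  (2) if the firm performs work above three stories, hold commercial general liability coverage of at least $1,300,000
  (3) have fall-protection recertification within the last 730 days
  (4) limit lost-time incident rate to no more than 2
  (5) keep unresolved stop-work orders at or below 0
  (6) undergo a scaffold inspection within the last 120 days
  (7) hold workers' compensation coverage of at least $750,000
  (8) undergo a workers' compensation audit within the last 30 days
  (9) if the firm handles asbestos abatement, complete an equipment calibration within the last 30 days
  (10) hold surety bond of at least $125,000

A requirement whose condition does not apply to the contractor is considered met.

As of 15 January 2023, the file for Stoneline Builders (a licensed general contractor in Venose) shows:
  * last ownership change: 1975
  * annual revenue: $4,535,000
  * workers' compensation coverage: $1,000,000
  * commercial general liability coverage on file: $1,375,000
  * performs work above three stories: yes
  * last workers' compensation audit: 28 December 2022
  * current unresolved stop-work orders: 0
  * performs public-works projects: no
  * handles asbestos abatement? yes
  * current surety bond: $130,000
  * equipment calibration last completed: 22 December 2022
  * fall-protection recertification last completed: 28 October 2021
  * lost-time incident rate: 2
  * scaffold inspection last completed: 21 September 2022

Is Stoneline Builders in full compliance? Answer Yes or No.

Yes

1. condition 'performs public-works projects' does not hold → requirement n/a → met
2. condition 'performs work above three stories' holds; commercial general liability coverage $1,375,000 ≥ $1,300,000 → met
3. fall-protection recertification 444 days ago vs limit 730 → met
4. lost-time incident rate 2 ≤ 2 → met
5. unresolved stop-work orders 0 ≤ 0 → met
6. scaffold inspection 116 days ago vs limit 120 → met
7. workers' compensation coverage $1,000,000 ≥ $750,000 → met
8. workers' compensation audit 18 days ago vs limit 30 → met
9. condition 'handles asbestos abatement' holds; equipment calibration 24 days ago vs limit 30 → met
10. surety bond $130,000 ≥ $125,000 → met
All met.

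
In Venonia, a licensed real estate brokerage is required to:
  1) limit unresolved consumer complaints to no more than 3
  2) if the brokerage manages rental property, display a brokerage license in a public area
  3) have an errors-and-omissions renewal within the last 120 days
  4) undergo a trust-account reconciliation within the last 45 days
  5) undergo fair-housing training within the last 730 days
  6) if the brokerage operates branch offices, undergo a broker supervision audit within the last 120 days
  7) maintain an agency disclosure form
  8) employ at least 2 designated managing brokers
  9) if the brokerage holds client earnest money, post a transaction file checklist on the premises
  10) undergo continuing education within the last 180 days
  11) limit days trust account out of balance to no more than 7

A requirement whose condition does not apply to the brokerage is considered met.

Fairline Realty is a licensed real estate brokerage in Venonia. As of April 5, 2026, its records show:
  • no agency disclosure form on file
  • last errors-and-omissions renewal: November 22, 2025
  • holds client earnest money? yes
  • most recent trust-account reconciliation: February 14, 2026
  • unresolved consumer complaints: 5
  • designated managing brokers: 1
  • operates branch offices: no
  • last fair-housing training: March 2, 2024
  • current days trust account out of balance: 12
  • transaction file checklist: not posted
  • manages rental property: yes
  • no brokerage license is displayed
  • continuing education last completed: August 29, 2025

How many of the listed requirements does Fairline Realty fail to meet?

1. unresolved consumer complaints 5 > 3 → not met
2. condition 'manages rental property' holds; brokerage license absent → not met
3. errors-and-omissions renewal 134 days ago vs limit 120 → not met
4. trust-account reconciliation 50 days ago vs limit 45 → not met
5. fair-housing training 764 days ago vs limit 730 → not met
6. condition 'operates branch offices' does not hold → requirement n/a → met
7. agency disclosure form absent → not met
8. designated managing brokers 1 < 2 → not met
9. condition 'holds client earnest money' holds; transaction file checklist absent → not met
10. continuing education 219 days ago vs limit 180 → not met
11. days trust account out of balance 12 > 7 → not met
Not met: 10 of 11

10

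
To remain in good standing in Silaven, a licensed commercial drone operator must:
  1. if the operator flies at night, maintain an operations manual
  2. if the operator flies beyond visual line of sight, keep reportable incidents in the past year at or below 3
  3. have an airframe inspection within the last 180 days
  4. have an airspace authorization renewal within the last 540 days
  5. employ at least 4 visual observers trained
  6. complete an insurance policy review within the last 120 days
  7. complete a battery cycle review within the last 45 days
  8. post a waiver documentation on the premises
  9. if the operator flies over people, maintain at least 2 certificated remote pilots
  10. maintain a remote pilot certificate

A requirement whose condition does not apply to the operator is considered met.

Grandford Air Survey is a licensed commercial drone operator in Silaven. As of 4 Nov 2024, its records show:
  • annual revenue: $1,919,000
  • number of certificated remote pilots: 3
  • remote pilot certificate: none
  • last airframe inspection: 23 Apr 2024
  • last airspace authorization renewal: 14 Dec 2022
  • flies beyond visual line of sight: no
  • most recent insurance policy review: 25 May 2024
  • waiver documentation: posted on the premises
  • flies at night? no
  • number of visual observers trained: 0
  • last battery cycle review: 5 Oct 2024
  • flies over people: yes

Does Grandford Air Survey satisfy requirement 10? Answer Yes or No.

No

10. remote pilot certificate absent → not met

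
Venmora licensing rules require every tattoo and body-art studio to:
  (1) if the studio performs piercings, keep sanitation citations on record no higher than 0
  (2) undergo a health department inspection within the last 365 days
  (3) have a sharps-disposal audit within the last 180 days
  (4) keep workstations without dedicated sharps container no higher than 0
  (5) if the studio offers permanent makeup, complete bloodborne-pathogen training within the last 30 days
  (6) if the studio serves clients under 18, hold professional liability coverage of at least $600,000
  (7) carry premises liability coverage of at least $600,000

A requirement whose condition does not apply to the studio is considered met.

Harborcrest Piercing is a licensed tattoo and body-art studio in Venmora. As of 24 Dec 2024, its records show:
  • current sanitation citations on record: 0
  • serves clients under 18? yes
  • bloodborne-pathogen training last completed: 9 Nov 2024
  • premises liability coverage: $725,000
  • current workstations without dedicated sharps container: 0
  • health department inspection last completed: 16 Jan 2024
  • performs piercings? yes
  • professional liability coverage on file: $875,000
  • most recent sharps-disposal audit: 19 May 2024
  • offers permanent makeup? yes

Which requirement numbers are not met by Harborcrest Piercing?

3, 5

1. condition 'performs piercings' holds; sanitation citations on record 0 ≤ 0 → met
2. health department inspection 343 days ago vs limit 365 → met
3. sharps-disposal audit 219 days ago vs limit 180 → not met
4. workstations without dedicated sharps container 0 ≤ 0 → met
5. condition 'offers permanent makeup' holds; bloodborne-pathogen training 45 days ago vs limit 30 → not met
6. condition 'serves clients under 18' holds; professional liability coverage $875,000 ≥ $600,000 → met
7. premises liability coverage $725,000 ≥ $600,000 → met
Not met: 3, 5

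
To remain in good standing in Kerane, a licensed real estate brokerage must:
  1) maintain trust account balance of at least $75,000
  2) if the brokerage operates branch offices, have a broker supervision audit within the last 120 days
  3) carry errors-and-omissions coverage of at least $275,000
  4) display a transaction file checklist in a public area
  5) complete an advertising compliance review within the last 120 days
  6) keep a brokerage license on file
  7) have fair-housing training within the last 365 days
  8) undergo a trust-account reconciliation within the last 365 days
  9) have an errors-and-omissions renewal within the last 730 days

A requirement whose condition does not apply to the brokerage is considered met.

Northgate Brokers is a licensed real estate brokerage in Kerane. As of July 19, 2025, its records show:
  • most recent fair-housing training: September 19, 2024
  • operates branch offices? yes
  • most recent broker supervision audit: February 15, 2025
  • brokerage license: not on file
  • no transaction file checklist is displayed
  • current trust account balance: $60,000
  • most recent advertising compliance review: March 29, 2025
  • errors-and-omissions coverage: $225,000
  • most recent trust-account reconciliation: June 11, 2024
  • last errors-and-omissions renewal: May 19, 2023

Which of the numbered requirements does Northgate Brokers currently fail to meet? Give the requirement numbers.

1. trust account balance $60,000 < $75,000 → not met
2. condition 'operates branch offices' holds; broker supervision audit 154 days ago vs limit 120 → not met
3. errors-and-omissions coverage $225,000 < $275,000 → not met
4. transaction file checklist absent → not met
5. advertising compliance review 112 days ago vs limit 120 → met
6. brokerage license absent → not met
7. fair-housing training 303 days ago vs limit 365 → met
8. trust-account reconciliation 403 days ago vs limit 365 → not met
9. errors-and-omissions renewal 792 days ago vs limit 730 → not met
Not met: 1, 2, 3, 4, 6, 8, 9

1, 2, 3, 4, 6, 8, 9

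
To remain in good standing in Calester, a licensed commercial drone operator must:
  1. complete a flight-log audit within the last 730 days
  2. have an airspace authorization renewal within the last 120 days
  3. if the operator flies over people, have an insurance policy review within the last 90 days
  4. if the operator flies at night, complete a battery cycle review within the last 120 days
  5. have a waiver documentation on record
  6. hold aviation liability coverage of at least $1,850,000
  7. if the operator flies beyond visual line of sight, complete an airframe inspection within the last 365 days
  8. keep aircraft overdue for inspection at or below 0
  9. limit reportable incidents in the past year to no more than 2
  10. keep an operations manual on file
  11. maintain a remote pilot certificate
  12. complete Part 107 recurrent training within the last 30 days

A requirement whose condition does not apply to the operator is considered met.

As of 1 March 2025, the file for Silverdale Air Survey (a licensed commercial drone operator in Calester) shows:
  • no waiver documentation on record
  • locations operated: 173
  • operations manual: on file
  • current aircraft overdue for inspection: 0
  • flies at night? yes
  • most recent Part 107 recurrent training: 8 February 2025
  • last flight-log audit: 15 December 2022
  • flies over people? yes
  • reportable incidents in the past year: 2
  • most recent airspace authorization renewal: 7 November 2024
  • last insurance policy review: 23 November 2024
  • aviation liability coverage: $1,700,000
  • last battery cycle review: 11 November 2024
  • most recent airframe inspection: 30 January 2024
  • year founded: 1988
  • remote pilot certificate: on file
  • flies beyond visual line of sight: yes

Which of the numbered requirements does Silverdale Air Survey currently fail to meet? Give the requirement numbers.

1. flight-log audit 807 days ago vs limit 730 → not met
2. airspace authorization renewal 114 days ago vs limit 120 → met
3. condition 'flies over people' holds; insurance policy review 98 days ago vs limit 90 → not met
4. condition 'flies at night' holds; battery cycle review 110 days ago vs limit 120 → met
5. waiver documentation absent → not met
6. aviation liability coverage $1,700,000 < $1,850,000 → not met
7. condition 'flies beyond visual line of sight' holds; airframe inspection 396 days ago vs limit 365 → not met
8. aircraft overdue for inspection 0 ≤ 0 → met
9. reportable incidents in the past year 2 ≤ 2 → met
10. operations manual present → met
11. remote pilot certificate present → met
12. Part 107 recurrent training 21 days ago vs limit 30 → met
Not met: 1, 3, 5, 6, 7

1, 3, 5, 6, 7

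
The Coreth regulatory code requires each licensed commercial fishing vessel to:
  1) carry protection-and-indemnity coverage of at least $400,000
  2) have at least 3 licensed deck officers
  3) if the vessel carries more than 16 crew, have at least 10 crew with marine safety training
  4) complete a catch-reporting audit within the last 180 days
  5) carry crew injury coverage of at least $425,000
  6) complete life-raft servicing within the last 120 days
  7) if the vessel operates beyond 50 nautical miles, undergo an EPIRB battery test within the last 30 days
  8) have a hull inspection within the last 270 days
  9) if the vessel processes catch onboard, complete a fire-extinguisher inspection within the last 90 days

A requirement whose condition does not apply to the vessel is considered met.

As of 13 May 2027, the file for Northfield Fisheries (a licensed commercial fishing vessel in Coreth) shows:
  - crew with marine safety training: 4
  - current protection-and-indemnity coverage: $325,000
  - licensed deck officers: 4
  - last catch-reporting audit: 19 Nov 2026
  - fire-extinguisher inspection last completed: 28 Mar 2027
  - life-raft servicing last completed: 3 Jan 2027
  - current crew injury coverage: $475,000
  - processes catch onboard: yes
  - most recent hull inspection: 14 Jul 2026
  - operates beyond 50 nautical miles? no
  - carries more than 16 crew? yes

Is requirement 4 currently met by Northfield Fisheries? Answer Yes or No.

4. catch-reporting audit 175 days ago vs limit 180 → met

Yes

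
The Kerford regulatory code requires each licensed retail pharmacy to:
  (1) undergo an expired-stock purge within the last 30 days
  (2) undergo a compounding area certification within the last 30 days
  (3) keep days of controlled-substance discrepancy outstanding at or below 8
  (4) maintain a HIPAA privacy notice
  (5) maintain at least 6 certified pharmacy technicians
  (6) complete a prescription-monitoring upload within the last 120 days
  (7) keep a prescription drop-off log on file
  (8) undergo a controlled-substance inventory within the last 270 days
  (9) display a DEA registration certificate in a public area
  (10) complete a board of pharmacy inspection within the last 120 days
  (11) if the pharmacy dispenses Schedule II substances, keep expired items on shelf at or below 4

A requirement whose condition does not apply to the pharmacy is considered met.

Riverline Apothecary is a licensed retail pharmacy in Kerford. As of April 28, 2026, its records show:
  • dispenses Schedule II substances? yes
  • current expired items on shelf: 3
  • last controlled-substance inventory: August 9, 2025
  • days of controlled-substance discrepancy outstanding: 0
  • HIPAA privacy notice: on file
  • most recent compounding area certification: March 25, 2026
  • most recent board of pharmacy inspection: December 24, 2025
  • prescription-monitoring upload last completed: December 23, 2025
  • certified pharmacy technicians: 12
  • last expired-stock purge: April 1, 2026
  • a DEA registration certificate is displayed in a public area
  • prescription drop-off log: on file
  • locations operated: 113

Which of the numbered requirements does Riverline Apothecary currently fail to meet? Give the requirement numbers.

1. expired-stock purge 27 days ago vs limit 30 → met
2. compounding area certification 34 days ago vs limit 30 → not met
3. days of controlled-substance discrepancy outstanding 0 ≤ 8 → met
4. HIPAA privacy notice present → met
5. certified pharmacy technicians 12 ≥ 6 → met
6. prescription-monitoring upload 126 days ago vs limit 120 → not met
7. prescription drop-off log present → met
8. controlled-substance inventory 262 days ago vs limit 270 → met
9. DEA registration certificate present → met
10. board of pharmacy inspection 125 days ago vs limit 120 → not met
11. condition 'dispenses Schedule II substances' holds; expired items on shelf 3 ≤ 4 → met
Not met: 2, 6, 10

2, 6, 10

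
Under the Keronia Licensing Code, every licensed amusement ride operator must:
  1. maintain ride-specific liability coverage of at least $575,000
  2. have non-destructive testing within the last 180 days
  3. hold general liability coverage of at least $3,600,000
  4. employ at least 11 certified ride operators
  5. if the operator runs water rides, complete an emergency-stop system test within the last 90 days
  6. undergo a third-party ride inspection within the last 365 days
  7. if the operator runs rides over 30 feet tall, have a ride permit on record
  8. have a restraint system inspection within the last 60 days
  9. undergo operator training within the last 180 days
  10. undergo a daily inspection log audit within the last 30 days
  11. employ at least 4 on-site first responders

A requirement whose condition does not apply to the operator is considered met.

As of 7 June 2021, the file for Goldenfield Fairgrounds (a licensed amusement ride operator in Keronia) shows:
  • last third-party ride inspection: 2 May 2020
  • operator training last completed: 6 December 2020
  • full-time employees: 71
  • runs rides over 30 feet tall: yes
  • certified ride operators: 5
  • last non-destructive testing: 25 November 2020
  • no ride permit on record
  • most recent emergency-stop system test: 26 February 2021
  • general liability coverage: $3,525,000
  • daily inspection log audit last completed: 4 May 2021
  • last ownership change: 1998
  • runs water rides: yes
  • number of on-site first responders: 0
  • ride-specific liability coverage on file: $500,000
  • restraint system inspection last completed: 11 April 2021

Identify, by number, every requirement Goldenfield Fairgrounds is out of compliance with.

1, 2, 3, 4, 5, 6, 7, 9, 10, 11

1. ride-specific liability coverage $500,000 < $575,000 → not met
2. non-destructive testing 194 days ago vs limit 180 → not met
3. general liability coverage $3,525,000 < $3,600,000 → not met
4. certified ride operators 5 < 11 → not met
5. condition 'runs water rides' holds; emergency-stop system test 101 days ago vs limit 90 → not met
6. third-party ride inspection 401 days ago vs limit 365 → not met
7. condition 'runs rides over 30 feet tall' holds; ride permit absent → not met
8. restraint system inspection 57 days ago vs limit 60 → met
9. operator training 183 days ago vs limit 180 → not met
10. daily inspection log audit 34 days ago vs limit 30 → not met
11. on-site first responders 0 < 4 → not met
Not met: 1, 2, 3, 4, 5, 6, 7, 9, 10, 11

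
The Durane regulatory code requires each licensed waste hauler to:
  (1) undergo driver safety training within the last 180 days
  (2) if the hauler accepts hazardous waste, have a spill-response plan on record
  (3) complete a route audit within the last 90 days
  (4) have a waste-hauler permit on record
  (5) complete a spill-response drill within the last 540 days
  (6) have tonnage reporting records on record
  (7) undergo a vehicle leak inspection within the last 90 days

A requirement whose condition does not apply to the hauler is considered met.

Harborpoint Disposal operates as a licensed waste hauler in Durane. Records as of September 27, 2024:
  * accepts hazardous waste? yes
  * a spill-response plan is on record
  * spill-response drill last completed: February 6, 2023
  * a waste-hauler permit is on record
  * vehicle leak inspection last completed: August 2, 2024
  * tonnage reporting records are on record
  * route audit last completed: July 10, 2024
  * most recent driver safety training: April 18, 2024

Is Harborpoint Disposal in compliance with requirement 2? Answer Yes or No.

2. condition 'accepts hazardous waste' holds; spill-response plan present → met

Yes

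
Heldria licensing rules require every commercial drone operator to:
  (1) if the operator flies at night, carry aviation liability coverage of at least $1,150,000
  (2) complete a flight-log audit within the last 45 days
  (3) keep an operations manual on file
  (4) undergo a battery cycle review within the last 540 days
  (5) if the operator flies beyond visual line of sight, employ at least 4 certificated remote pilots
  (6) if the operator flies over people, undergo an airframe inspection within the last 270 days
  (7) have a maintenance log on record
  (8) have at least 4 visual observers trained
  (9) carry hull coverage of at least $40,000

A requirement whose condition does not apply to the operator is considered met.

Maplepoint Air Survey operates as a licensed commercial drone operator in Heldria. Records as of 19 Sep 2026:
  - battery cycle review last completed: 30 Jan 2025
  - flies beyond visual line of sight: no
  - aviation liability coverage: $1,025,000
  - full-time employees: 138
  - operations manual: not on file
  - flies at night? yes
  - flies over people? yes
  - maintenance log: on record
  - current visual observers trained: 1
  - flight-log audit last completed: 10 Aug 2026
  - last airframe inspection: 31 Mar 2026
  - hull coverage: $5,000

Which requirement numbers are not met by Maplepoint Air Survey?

1, 3, 4, 8, 9

1. condition 'flies at night' holds; aviation liability coverage $1,025,000 < $1,150,000 → not met
2. flight-log audit 40 days ago vs limit 45 → met
3. operations manual absent → not met
4. battery cycle review 597 days ago vs limit 540 → not met
5. condition 'flies beyond visual line of sight' does not hold → requirement n/a → met
6. condition 'flies over people' holds; airframe inspection 172 days ago vs limit 270 → met
7. maintenance log present → met
8. visual observers trained 1 < 4 → not met
9. hull coverage $5,000 < $40,000 → not met
Not met: 1, 3, 4, 8, 9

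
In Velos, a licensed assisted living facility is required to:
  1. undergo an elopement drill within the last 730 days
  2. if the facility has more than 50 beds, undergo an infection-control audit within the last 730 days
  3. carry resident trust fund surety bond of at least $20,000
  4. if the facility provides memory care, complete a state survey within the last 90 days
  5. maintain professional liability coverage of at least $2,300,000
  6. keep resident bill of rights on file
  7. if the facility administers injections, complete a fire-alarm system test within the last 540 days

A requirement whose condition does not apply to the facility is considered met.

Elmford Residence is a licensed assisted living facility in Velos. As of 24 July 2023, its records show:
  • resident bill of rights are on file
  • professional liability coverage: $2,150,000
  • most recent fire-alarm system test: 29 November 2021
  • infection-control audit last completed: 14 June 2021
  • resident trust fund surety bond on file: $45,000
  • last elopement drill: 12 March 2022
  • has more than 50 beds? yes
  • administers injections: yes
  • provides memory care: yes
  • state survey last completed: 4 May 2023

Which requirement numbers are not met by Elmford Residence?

1. elopement drill 499 days ago vs limit 730 → met
2. condition 'has more than 50 beds' holds; infection-control audit 770 days ago vs limit 730 → not met
3. resident trust fund surety bond $45,000 ≥ $20,000 → met
4. condition 'provides memory care' holds; state survey 81 days ago vs limit 90 → met
5. professional liability coverage $2,150,000 < $2,300,000 → not met
6. resident bill of rights present → met
7. condition 'administers injections' holds; fire-alarm system test 602 days ago vs limit 540 → not met
Not met: 2, 5, 7

2, 5, 7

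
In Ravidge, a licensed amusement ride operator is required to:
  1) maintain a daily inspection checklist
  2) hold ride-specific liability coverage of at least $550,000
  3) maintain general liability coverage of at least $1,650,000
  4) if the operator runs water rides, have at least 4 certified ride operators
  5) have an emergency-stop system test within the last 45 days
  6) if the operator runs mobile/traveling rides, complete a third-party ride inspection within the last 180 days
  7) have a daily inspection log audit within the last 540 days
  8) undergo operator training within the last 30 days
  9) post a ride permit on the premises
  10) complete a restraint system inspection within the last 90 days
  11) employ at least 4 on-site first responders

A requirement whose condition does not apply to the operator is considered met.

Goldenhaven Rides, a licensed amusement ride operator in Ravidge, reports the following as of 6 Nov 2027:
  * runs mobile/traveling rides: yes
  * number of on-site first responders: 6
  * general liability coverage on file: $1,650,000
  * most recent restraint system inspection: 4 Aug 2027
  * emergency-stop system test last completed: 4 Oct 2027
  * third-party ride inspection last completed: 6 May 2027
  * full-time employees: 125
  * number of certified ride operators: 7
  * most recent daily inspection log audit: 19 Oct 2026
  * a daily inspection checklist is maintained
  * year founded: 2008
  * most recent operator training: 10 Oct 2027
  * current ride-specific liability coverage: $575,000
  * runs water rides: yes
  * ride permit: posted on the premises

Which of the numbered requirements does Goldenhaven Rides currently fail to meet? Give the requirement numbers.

1. daily inspection checklist present → met
2. ride-specific liability coverage $575,000 ≥ $550,000 → met
3. general liability coverage $1,650,000 ≥ $1,650,000 → met
4. condition 'runs water rides' holds; certified ride operators 7 ≥ 4 → met
5. emergency-stop system test 33 days ago vs limit 45 → met
6. condition 'runs mobile/traveling rides' holds; third-party ride inspection 184 days ago vs limit 180 → not met
7. daily inspection log audit 383 days ago vs limit 540 → met
8. operator training 27 days ago vs limit 30 → met
9. ride permit present → met
10. restraint system inspection 94 days ago vs limit 90 → not met
11. on-site first responders 6 ≥ 4 → met
Not met: 6, 10

6, 10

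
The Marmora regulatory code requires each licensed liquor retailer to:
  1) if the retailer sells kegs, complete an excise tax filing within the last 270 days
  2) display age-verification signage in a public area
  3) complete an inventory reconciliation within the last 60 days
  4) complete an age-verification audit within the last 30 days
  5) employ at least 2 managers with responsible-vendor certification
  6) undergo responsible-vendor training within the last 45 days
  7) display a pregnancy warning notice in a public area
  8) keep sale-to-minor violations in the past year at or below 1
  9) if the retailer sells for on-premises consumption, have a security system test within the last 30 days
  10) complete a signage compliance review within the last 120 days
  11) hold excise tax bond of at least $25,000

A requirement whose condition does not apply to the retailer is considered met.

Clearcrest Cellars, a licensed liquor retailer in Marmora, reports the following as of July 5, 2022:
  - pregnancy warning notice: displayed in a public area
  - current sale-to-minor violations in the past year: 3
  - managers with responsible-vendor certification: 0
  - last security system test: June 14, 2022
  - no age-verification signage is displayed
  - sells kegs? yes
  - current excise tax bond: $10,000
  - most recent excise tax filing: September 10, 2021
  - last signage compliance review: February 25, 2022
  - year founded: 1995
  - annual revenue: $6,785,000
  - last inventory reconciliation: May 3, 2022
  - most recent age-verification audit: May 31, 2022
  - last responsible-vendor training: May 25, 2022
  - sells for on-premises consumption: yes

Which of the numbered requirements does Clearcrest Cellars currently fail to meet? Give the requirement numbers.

1, 2, 3, 4, 5, 8, 10, 11

1. condition 'sells kegs' holds; excise tax filing 298 days ago vs limit 270 → not met
2. age-verification signage absent → not met
3. inventory reconciliation 63 days ago vs limit 60 → not met
4. age-verification audit 35 days ago vs limit 30 → not met
5. managers with responsible-vendor certification 0 < 2 → not met
6. responsible-vendor training 41 days ago vs limit 45 → met
7. pregnancy warning notice present → met
8. sale-to-minor violations in the past year 3 > 1 → not met
9. condition 'sells for on-premises consumption' holds; security system test 21 days ago vs limit 30 → met
10. signage compliance review 130 days ago vs limit 120 → not met
11. excise tax bond $10,000 < $25,000 → not met
Not met: 1, 2, 3, 4, 5, 8, 10, 11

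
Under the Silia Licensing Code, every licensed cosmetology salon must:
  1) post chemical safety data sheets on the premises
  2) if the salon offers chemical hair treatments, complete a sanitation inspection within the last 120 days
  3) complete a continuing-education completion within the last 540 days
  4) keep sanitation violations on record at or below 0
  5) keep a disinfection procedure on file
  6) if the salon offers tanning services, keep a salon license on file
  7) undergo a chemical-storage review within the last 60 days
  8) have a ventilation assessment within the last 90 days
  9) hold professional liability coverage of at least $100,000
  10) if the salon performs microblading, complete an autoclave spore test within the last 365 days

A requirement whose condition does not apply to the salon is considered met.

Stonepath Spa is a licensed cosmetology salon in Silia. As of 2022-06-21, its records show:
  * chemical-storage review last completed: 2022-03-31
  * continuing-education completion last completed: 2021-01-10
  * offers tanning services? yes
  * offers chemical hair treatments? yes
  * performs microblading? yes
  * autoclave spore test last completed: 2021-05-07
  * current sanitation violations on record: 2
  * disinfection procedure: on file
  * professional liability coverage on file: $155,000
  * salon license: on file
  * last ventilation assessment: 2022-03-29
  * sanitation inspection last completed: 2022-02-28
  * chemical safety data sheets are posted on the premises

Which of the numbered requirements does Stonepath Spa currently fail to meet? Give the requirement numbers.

4, 7, 10

1. chemical safety data sheets present → met
2. condition 'offers chemical hair treatments' holds; sanitation inspection 113 days ago vs limit 120 → met
3. continuing-education completion 527 days ago vs limit 540 → met
4. sanitation violations on record 2 > 0 → not met
5. disinfection procedure present → met
6. condition 'offers tanning services' holds; salon license present → met
7. chemical-storage review 82 days ago vs limit 60 → not met
8. ventilation assessment 84 days ago vs limit 90 → met
9. professional liability coverage $155,000 ≥ $100,000 → met
10. condition 'performs microblading' holds; autoclave spore test 410 days ago vs limit 365 → not met
Not met: 4, 7, 10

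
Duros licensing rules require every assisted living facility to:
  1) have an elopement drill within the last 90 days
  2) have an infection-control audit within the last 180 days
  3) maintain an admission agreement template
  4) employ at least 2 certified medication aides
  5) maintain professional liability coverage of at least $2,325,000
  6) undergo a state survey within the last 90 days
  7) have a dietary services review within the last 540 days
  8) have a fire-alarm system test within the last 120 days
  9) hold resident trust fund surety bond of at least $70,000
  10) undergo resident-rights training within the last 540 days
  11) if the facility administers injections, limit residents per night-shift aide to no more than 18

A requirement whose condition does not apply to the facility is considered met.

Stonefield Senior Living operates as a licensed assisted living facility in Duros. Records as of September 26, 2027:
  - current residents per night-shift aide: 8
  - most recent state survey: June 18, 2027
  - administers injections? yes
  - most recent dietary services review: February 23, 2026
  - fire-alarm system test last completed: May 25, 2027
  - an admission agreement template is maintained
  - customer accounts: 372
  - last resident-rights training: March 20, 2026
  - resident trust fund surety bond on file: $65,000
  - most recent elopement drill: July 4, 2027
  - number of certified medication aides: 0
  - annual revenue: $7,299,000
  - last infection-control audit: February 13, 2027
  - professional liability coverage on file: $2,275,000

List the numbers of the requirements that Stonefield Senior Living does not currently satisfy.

1. elopement drill 84 days ago vs limit 90 → met
2. infection-control audit 225 days ago vs limit 180 → not met
3. admission agreement template present → met
4. certified medication aides 0 < 2 → not met
5. professional liability coverage $2,275,000 < $2,325,000 → not met
6. state survey 100 days ago vs limit 90 → not met
7. dietary services review 580 days ago vs limit 540 → not met
8. fire-alarm system test 124 days ago vs limit 120 → not met
9. resident trust fund surety bond $65,000 < $70,000 → not met
10. resident-rights training 555 days ago vs limit 540 → not met
11. condition 'administers injections' holds; residents per night-shift aide 8 ≤ 18 → met
Not met: 2, 4, 5, 6, 7, 8, 9, 10

2, 4, 5, 6, 7, 8, 9, 10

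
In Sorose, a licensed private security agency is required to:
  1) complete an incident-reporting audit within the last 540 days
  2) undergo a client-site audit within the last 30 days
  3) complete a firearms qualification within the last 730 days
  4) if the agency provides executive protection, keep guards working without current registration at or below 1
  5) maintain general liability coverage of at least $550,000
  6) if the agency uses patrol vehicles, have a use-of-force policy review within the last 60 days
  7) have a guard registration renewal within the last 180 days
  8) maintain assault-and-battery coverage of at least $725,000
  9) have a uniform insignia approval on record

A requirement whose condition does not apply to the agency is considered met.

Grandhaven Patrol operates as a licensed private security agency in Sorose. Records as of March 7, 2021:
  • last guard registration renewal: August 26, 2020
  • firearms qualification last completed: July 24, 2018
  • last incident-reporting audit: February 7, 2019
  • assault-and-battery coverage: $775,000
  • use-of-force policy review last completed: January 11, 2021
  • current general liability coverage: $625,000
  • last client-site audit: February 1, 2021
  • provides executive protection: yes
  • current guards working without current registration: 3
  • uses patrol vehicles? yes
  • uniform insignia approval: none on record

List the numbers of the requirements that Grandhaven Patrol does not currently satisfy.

1, 2, 3, 4, 7, 9

1. incident-reporting audit 759 days ago vs limit 540 → not met
2. client-site audit 34 days ago vs limit 30 → not met
3. firearms qualification 957 days ago vs limit 730 → not met
4. condition 'provides executive protection' holds; guards working without current registration 3 > 1 → not met
5. general liability coverage $625,000 ≥ $550,000 → met
6. condition 'uses patrol vehicles' holds; use-of-force policy review 55 days ago vs limit 60 → met
7. guard registration renewal 193 days ago vs limit 180 → not met
8. assault-and-battery coverage $775,000 ≥ $725,000 → met
9. uniform insignia approval absent → not met
Not met: 1, 2, 3, 4, 7, 9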